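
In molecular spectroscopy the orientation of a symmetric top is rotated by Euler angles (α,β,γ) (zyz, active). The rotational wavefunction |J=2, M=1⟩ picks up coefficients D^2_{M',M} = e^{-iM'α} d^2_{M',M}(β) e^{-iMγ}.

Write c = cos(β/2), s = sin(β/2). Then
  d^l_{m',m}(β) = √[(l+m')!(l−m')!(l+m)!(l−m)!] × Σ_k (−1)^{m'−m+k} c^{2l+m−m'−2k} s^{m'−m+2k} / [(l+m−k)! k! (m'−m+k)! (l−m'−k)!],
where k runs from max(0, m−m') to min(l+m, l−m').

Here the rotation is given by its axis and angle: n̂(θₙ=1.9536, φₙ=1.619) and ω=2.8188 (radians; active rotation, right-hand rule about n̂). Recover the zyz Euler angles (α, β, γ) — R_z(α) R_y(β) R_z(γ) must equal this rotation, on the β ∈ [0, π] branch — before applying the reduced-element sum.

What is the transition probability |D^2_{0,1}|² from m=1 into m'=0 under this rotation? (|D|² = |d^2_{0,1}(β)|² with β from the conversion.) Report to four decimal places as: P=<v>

P=0.3723

Axis–angle → zyz. n̂ = (sinθₙcosφₙ, sinθₙsinφₙ, cosθₙ) = (-0.044697, +0.926544, -0.373523), ω = 2.8188.
R = I cosω + sinω [n̂]ₓ + (1−cosω) n̂n̂ᵀ gives
  R = [-0.944461, +0.037798, +0.326443; -0.199177, +0.724275, -0.660117; -0.261386, -0.688475, -0.676521]
β = atan2(√(R₁₃²+R₂₃²), R₃₃) = 2.313824; α = atan2(R₂₃, R₁₃) mod 2π = 5.171646; γ = atan2(R₃₂, −R₃₁) mod 2π = 5.075238
Split into d^2_{0,1}(β=2.3138) × two z-phases.
Half-angle: c=0.402169, s=0.915566. N=√(2·2·6·1)=4.898979
k∈{1,2} keeps every argument non-negative
  k=1: (−1)^0·4.8990/(2)·0.4022^3·0.9156^1 = +0.145878
  k=2: (−1)^1·4.8990/(2)·0.4022^1·0.9156^3 = -0.756053
d^2_{0,1}(2.3138) = +0.145878 -0.756053 = -0.610175
|D^2_{0,1}|² = |d^2_{0,1}(β)|² = (-0.610175)² = 0.372314 (the z-rotation phases have unit modulus)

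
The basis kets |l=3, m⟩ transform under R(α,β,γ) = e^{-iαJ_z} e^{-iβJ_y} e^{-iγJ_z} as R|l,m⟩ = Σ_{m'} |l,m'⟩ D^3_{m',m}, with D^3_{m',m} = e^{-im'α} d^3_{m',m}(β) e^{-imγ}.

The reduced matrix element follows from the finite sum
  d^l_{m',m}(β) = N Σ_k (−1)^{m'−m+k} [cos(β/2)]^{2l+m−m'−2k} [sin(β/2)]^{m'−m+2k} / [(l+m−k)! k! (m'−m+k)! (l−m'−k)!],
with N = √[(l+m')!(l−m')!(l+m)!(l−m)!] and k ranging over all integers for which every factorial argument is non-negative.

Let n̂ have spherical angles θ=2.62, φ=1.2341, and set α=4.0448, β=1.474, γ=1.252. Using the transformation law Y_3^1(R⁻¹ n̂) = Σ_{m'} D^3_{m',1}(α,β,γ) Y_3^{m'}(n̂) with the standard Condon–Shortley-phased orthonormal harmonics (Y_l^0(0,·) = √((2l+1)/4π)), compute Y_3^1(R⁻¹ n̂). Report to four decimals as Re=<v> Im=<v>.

Need the full column D^3_{m',1} for m'=−3..3 at α=4.0448, β=1.4740, γ=1.2520.
cos(β/2)=0.740488, sin(β/2)=0.672069
d^3_{-3,1}: single k=4 term ⇒ +0.433250;  D = -0.048928-0.430478i
d^3_{-2,1}: k∈[3..4] ⇒ +0.779519 -0.321062 = +0.458457;  D = +0.389784+0.241353i
d^3_{-1,1}: k∈[2..4] ⇒ +0.814802 -0.894917 +0.092148 = +0.012032;  D = -0.011308+0.004112i
d^3_{0,1}: k∈[1..3] ⇒ +0.518317 -1.280881 +0.351706 = -0.410858;  D = -0.128773+0.390156i
d^3_{1,1}: k∈[0..2] ⇒ +0.164857 -1.086402 +0.671188 = -0.250357;  D = -0.138124-0.208807i
d^3_{2,1}: k∈[0..1] ⇒ -0.473156 +0.779519 = +0.306363;  D = -0.305304-0.025453i
d^3_{3,1}: single k=0 term ⇒ +0.525952;  D = +0.358804-0.384558i
Y_3^{m'}(θ=2.62,φ=1.2341) and Σ D·Y over m':
  (-0.0489-0.4305i)·(-0.0437+0.0274i)  (+0.3898+0.2414i)·(+0.1720+0.1372i)  (-0.0113+0.0041i)·(+0.1468-0.4193i)  (-0.1288+0.3902i)·(-0.2455+0.0000i)  (-0.1381-0.2088i)·(-0.1468-0.4193i)  (-0.3053-0.0255i)·(+0.1720-0.1372i)  (+0.3588-0.3846i)·(+0.0437+0.0274i)
Y_3^1(R⁻¹ n̂) = -0.017489+0.141128i

Re=-0.0175 Im=0.1411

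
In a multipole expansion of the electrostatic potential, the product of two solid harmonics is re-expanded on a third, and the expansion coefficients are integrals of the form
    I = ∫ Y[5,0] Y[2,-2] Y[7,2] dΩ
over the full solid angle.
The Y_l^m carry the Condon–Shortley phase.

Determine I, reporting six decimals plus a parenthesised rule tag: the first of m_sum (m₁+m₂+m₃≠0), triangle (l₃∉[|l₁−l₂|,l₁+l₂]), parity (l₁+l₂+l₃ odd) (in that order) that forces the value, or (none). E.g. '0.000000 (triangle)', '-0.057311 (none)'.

0.127204 (none)

Rules hold: Σm=0, L=14 even, 3≤7≤7.
N = 11·5·15 = 825
Δ = 0!·10!·4!/15! = 1/15015
Racah Σ t=0..0: t=0:+1/57600 = 1/57600
⇒ 3j(5 2 7; 0 0 0)² = 21/715, sgn -1
Racah Σ t=0..0: t=0:+1/345600 = 1/345600
⇒ 3j(5 2 7; 0 -2 2)² = 6/715, sgn -1
4πI² = N·(3j₀)²·(3jₘ)² = 378/1859
I = +1·√(0.203335/4π) = 0.12720415
No selection rule forces the value: the integral is nonzero (none).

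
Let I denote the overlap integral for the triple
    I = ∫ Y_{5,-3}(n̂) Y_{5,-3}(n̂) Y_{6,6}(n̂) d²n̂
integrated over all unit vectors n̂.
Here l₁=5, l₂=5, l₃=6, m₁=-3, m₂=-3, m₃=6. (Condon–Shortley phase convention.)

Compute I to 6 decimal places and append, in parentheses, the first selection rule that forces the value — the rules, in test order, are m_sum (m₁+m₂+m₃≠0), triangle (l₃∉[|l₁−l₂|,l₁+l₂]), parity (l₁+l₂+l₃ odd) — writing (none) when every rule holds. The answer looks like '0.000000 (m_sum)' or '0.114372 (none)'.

0.186530 (none)

Rules hold: Σm=0, L=16 even, 0≤6≤10.
N = 11·11·13 = 1573
Δ = 4!·6!·6!/17! = 1/28588560
Racah Σ t=0..4: t=0:+1/345600 t=1:−1/13824 t=2:+1/5184 t=3:−1/13824 t=4:+1/345600 = 7/129600
⇒ 3j(5 5 6; 0 0 0)² = 80/7293, sgn +1
Racah Σ t=2..2: t=2:+1/2073600 = 1/2073600
⇒ 3j(5 5 6; -3 -3 6)² = 28/1105, sgn +1
4πI² = N·(3j₀)²·(3jₘ)² = 4928/11271
I = +1·√(0.437228/4π) = 0.18653022
No selection rule forces the value: the integral is nonzero (none).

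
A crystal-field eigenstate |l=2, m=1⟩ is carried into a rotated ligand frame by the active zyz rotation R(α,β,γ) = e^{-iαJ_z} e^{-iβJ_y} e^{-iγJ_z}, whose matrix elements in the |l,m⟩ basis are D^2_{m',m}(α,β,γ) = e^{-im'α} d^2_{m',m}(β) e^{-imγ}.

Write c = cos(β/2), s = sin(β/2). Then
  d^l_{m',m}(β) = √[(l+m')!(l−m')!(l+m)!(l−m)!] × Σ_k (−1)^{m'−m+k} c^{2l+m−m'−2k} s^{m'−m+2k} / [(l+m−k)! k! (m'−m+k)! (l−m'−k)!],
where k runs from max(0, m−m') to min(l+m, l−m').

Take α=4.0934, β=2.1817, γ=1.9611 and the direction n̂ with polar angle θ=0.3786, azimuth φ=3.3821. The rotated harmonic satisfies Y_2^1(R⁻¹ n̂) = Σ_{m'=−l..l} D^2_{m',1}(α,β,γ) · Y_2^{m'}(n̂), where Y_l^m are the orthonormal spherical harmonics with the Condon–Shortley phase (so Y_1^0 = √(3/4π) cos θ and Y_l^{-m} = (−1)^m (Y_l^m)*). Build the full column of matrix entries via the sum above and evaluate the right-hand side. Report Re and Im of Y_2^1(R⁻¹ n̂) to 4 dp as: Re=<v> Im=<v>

Re=0.0299 Im=0.2215

Need the full column D^2_{m',1} for m'=−2..2 at α=4.0934, β=2.1817, γ=1.9611.
cos(β/2)=0.461732, sin(β/2)=0.887020
d^2_{-2,1}: single k=3 term ⇒ +0.644495;  D = +0.643430-0.037029i
d^2_{-1,1}: k∈[2..3] ⇒ +0.503230 -0.619060 = -0.115830;  D = +0.061675-0.098045i
d^2_{0,1}: k∈[1..2] ⇒ +0.213884 -0.789342 = -0.575458;  D = +0.218944+0.532180i
d^2_{1,1}: k∈[0..1] ⇒ +0.045453 -0.503230 = -0.457778;  D = -0.445860-0.103777i
d^2_{2,1}: single k=0 term ⇒ -0.174635;  D = +0.130932-0.115561i
Y_2^{m'}(θ=0.3786,φ=3.3821) and Σ D·Y over m':
  (+0.6434-0.0370i)·(+0.0468-0.0244i)  (+0.0617-0.0980i)·(-0.2577+0.0632i)  (+0.2189+0.5322i)·(+0.5015+0.0000i)  (-0.4459-0.1038i)·(+0.2577+0.0632i)  (+0.1309-0.1156i)·(+0.0468+0.0244i)
Y_2^1(R⁻¹ n̂) = +0.029918+0.221488i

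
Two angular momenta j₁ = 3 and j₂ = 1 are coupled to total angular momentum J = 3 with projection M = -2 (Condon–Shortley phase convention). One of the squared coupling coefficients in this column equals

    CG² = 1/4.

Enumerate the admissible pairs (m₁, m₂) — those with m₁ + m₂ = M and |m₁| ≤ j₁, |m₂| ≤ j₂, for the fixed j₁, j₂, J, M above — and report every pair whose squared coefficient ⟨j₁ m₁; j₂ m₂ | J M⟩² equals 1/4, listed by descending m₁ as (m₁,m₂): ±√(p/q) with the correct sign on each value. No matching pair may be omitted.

Admissible pairs with m₁+m₂ = M = -2: (-3,1), (-2,0), (-1,-1)
  (m₁,m₂)=(-1,-1): CG² = 5/12, CG = +√(5/12)
  (m₁,m₂)=(-2,0): CG² = 1/3, CG = −√(1/3)
  (m₁,m₂)=(-3,1): CG² = 1/4, CG = −√(1/4)   ← matches the target
Pairs with CG² = 1/4: (-3,1): −√(1/4)

(-3,1): −√(1/4)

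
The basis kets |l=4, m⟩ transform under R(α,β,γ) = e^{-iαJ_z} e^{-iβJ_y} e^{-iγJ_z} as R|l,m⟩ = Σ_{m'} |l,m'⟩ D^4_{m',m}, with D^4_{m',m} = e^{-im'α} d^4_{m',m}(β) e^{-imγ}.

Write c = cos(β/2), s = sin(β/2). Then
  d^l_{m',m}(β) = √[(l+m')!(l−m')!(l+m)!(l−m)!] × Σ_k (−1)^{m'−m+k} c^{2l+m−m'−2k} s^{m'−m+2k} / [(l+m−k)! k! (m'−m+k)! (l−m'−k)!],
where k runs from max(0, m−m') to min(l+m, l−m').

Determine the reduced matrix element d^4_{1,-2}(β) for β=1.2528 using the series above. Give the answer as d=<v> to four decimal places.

d=-0.2951

d^4_{1,-2}(β=1.2528) via the finite sum:
Half-angle: c=0.810143, s=0.586232. N=√(120·6·2·720)=1018.233765
k: max(0,(-2)−(1))=0 … min(4+(-2),4−(1))=2
  k=0: (−1)^3·1018.2338/(72)·0.8101^5·0.5862^3 = -0.994335
  k=1: (−1)^4·1018.2338/(48)·0.8101^3·0.5862^5 = +0.780979
  k=2: (−1)^5·1018.2338/(240)·0.8101^1·0.5862^7 = -0.081787
d^4_{1,-2}(1.2528) = -0.994335 +0.780979 -0.081787 = -0.295143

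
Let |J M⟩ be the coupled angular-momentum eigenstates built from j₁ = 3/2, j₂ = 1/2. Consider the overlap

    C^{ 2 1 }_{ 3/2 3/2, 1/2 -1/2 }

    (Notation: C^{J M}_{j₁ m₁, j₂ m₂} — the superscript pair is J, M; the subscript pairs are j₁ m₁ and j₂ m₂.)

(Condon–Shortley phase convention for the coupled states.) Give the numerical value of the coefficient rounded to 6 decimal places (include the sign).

√[5·0!3!1!/5! · 3!0!0!1!3!1!] = √(9)
  +(−1)^0/∏(0,0,0,0,3,1)! = 1/6  (running 1/6)
⟨..|..⟩ = √(9)·(1/6) = +0.500000

+√(1/4) ≈ +0.500000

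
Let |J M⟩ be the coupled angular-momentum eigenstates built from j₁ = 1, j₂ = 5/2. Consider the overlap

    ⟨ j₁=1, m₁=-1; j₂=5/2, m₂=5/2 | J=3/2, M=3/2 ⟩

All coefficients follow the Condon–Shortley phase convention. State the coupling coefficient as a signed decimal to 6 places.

+√(2/3) = +0.816497

√[4·2!0!3!/6! · 0!2!5!0!3!0!] = √(96)
  +(−1)^2/∏(2,0,0,3,0,0)! = 1/12  (running 1/12)
⟨..|..⟩ = √(96)·(1/12) = +0.816497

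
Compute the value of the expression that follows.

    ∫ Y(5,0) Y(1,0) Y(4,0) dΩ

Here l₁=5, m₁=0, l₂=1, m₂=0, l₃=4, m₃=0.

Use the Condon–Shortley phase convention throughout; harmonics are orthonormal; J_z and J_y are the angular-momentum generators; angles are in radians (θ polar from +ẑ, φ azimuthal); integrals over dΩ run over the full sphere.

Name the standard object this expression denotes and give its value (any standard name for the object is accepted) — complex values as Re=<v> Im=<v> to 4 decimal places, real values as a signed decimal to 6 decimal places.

This is a Gaunt coefficient — the integral of a triple product of spherical harmonics over the sphere.
Checks pass: Σm=0; 10 even; l₃=4∈[4,6].
(2·5+1)(2·1+1)(2·4+1) = 297
Δ: 2! 8! 0! / 11! → 1/495
sum: t=1:−1/576 = -1/576
3j²(5 1 4; 0 0 0) = Δ·Π!·Σ² = 5/99  (sign -1)
(m-triple is (0,0,0) — same symbol as above.)
combine: 4πI² = 297·5/99·5/99 = 25/33
take √, sign +1: I = 0.24553200

Gaunt coefficient, +0.245532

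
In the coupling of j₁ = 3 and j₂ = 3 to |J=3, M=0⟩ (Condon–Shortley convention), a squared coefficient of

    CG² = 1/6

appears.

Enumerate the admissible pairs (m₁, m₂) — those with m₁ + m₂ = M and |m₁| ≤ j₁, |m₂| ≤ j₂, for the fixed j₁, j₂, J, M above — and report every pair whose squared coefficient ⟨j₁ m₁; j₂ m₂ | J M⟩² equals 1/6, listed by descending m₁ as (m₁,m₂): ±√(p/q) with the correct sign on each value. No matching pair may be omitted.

(3,-3): +√(1/6); (2,-2): +√(1/6); (1,-1): −√(1/6); (-1,1): +√(1/6); (-2,2): −√(1/6); (-3,3): −√(1/6)

Admissible pairs with m₁+m₂ = M = 0: (-3,3), (-2,2), (-1,1), (0,0), (1,-1), (2,-2), (3,-3)
  (m₁,m₂)=(3,-3): CG² = 1/6, CG = +√(1/6)   ← matches the target
  (m₁,m₂)=(2,-2): CG² = 1/6, CG = +√(1/6)   ← matches the target
  (m₁,m₂)=(1,-1): CG² = 1/6, CG = −√(1/6)   ← matches the target
  (m₁,m₂)=(0,0): CG² = 0/1, CG = 0
  (m₁,m₂)=(-1,1): CG² = 1/6, CG = +√(1/6)   ← matches the target
  (m₁,m₂)=(-2,2): CG² = 1/6, CG = −√(1/6)   ← matches the target
  (m₁,m₂)=(-3,3): CG² = 1/6, CG = −√(1/6)   ← matches the target
Pairs with CG² = 1/6: (3,-3): +√(1/6); (2,-2): +√(1/6); (1,-1): −√(1/6); (-1,1): +√(1/6); (-2,2): −√(1/6); (-3,3): −√(1/6)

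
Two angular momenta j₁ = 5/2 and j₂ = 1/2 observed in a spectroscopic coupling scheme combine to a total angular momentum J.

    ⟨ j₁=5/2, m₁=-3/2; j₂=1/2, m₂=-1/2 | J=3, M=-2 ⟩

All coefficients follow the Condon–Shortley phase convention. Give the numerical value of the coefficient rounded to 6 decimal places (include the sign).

+0.912871

j₁+j₂−J=0  J+j₁−j₂=5  J−j₁+j₂=1  j₁+j₂+J+1=7
(j₁±m₁, j₂±m₂, J±M) = (1,4,0,1,1,5)
P² = 480
sum k=0..0:
  [0] +1/24 = 1/24
S = 1/24
C² = P²·S² = 5/6 ; C = +0.912871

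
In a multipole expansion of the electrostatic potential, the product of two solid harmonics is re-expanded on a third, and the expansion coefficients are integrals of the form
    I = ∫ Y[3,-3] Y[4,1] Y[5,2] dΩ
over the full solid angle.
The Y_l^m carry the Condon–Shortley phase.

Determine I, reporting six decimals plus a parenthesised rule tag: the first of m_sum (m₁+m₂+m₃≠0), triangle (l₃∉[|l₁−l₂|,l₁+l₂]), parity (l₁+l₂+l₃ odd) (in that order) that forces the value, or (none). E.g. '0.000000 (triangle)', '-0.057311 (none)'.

-0.179179 (none)

Rules hold: Σm=0, L=12 even, 1≤5≤7.
N = 7·9·11 = 693
Δ = 2!·4!·6!/13! = 1/180180
Racah Σ t=0..2: t=0:+1/576 t=1:−1/144 t=2:+1/576 = -1/288
⇒ 3j(3 4 5; 0 0 0)² = 20/1001, sgn +1
Racah Σ t=2..2: t=2:+1/1728 = 1/1728
⇒ 3j(3 4 5; -3 1 2)² = 25/858, sgn -1
4πI² = N·(3j₀)²·(3jₘ)² = 750/1859
I = -1·√(0.403443/4π) = -0.17917854
No selection rule forces the value: the integral is nonzero (none).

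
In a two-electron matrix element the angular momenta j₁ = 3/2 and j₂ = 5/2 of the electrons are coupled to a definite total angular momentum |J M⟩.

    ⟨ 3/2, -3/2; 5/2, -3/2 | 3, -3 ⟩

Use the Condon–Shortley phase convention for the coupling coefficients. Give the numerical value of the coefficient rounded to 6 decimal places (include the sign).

j₁+j₂−J=1  J+j₁−j₂=2  J−j₁+j₂=4  j₁+j₂+J+1=8
(j₁±m₁, j₂±m₂, J±M) = (0,3,1,4,0,6)
P² = 864
sum k=1..1:
  [1] −1/48 = -1/48
S = -1/48
C² = P²·S² = 3/8 ; C = -0.612372

−√(3/8) = -0.612372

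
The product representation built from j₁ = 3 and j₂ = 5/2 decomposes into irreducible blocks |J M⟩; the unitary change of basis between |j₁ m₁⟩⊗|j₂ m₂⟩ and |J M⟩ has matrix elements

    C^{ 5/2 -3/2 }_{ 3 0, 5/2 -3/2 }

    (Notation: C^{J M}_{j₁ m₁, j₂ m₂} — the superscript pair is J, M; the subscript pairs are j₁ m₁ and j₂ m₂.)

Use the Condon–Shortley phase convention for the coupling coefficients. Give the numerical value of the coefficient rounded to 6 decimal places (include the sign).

−√(7/30) = -0.483046

√[6·3!3!2!/9! · 3!3!1!4!1!4!] = √(864/35)
  +(−1)^0/∏(0,3,3,1,0,1)! = 1/36  (running 1/36)
  +(−1)^1/∏(1,2,2,0,1,2)! = -1/8  (running -7/72)
⟨..|..⟩ = √(864/35)·(-7/72) = -0.483046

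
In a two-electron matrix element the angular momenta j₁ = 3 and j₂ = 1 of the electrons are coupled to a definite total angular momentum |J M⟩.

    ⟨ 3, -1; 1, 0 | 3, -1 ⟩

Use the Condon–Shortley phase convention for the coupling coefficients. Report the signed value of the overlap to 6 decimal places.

√[7·1!5!1!/8! · 2!4!1!1!2!4!] = √(48)
  +(−1)^0/∏(0,1,4,1,1,0)! = 1/24  (running 1/24)
  +(−1)^1/∏(1,0,3,0,2,1)! = -1/12  (running -1/24)
⟨..|..⟩ = √(48)·(-1/24) = -0.288675

-0.288675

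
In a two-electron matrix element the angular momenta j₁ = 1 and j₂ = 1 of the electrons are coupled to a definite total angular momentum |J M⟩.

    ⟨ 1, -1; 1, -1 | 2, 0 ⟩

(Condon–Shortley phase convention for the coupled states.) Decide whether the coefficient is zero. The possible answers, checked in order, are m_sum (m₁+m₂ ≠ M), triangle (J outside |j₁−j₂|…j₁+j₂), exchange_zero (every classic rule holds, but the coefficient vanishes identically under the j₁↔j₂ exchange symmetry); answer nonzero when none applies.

m-sum: m₁+m₂ = -1+(-1) = -2, M = 0  ✗ ⇒ coefficient is 0

m_sum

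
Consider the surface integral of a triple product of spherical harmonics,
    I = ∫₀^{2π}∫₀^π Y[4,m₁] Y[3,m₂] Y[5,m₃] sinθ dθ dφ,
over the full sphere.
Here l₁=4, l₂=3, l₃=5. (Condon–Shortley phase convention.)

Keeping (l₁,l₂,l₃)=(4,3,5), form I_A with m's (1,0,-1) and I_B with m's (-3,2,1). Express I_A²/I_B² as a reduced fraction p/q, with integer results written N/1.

Shared (l₁,l₂,l₃)=(4,3,5): N and (l;000)² cancel in I_A²/I_B².
A: Δ = 2!·6!·4!/13! = 1/180180; Racah Σ t=0..2: t=0:+1/432 t=1:−1/192 t=2:+1/1440 = -19/8640; ⇒ 3j(4 3 5; 1 0 -1)² = 361/30030, sgn -1
B: Δ = 2!·6!·4!/13! = 1/180180; Racah Σ t=1..2: t=1:−1/17280 t=2:+1/1440 = 11/17280; ⇒ 3j(4 3 5; -3 2 1)² = 11/468, sgn +1
I_A²/I_B² = (361/30030)/(11/468) = 2166/4235

2166/4235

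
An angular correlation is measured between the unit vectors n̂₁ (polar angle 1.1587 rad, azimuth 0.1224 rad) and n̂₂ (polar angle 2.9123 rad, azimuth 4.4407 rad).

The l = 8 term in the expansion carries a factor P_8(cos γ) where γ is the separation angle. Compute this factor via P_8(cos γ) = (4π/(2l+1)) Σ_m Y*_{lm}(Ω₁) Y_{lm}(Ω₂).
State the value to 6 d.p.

-0.150980

Addition theorem: P_8(cos γ) = (4π/17) Σ_m Y*_{lm}(Ω₁) Y_{lm}(Ω₂), m = −8…8:
  term(m=-8) = -0.00000 - 0.00000j   from Y*(Ω₁)=0.14282 + 0.21257j, Y(Ω₂)=-0.00000 + 0.00000j
  term(m=-7) = -0.00001 - 0.00003j   from Y*(Ω₁)=0.29324 + 0.33842j, Y(Ω₂)=-0.00006 - 0.00002j
  term(m=-6) = 0.00015 - 0.00015j   from Y*(Ω₁)=0.23254 + 0.20995j, Y(Ω₂)=0.00004 - 0.00069j
  term(m=-5) = -0.00062 - 0.00026j   from Y*(Ω₁)=-0.10221 - 0.07174j, Y(Ω₂)=0.00527 - 0.00114j
  term(m=-4) = 0.00006 - 0.01122j   from Y*(Ω₁)=-0.31529 - 0.16801j, Y(Ω₂)=0.01462 + 0.02781j
  term(m=-3) = 0.00559 - 0.00229j   from Y*(Ω₁)=-0.04203 - 0.01617j, Y(Ω₂)=-0.09753 + 0.09191j
  term(m=-2) = -0.09062 - 0.09112j   from Y*(Ω₁)=0.31637 + 0.07903j, Y(Ω₂)=-0.33734 - 0.20376j
  term(m=-1) = 0.02909 - 0.06995j   from Y*(Ω₁)=0.11104 + 0.01366j, Y(Ω₂)=0.18172 - 0.65231j
  term(m=+0) = -0.09153 + 0.00000j   from Y*(Ω₁)=-0.31000 + 0.00000j, Y(Ω₂)=0.29525 + 0.00000j
  term(m=+1) = 0.02909 + 0.06995j   from Y*(Ω₁)=-0.11104 + 0.01366j, Y(Ω₂)=-0.18172 - 0.65231j
  term(m=+2) = -0.09062 + 0.09112j   from Y*(Ω₁)=0.31637 - 0.07903j, Y(Ω₂)=-0.33734 + 0.20376j
  term(m=+3) = 0.00559 + 0.00229j   from Y*(Ω₁)=0.04203 - 0.01617j, Y(Ω₂)=0.09753 + 0.09191j
  term(m=+4) = 0.00006 + 0.01122j   from Y*(Ω₁)=-0.31529 + 0.16801j, Y(Ω₂)=0.01462 - 0.02781j
  term(m=+5) = -0.00062 + 0.00026j   from Y*(Ω₁)=0.10221 - 0.07174j, Y(Ω₂)=-0.00527 - 0.00114j
  term(m=+6) = 0.00015 + 0.00015j   from Y*(Ω₁)=0.23254 - 0.20995j, Y(Ω₂)=0.00004 + 0.00069j
  term(m=+7) = -0.00001 + 0.00003j   from Y*(Ω₁)=-0.29324 + 0.33842j, Y(Ω₂)=0.00006 - 0.00002j
  term(m=+8) = -0.00000 + 0.00000j   from Y*(Ω₁)=0.14282 - 0.21257j, Y(Ω₂)=-0.00000 - 0.00000j
Total Σ_m = -0.20425 - 0.00000j. Multiply by 0.739198: -0.15098 - 0.00000j. P_8(cos γ) = -0.150980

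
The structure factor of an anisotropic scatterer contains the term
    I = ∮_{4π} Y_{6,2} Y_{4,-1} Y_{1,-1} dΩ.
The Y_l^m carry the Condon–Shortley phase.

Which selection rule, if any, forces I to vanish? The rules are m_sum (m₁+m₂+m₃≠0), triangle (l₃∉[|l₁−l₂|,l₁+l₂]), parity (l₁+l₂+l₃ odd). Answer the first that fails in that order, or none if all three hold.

Σmᵢ = 0  ✓
l₃∈[|l₁−l₂|,l₁+l₂]=[2,10] required, l₃=1 fails  ✗
Σlᵢ = 11 ⇒ odd

triangle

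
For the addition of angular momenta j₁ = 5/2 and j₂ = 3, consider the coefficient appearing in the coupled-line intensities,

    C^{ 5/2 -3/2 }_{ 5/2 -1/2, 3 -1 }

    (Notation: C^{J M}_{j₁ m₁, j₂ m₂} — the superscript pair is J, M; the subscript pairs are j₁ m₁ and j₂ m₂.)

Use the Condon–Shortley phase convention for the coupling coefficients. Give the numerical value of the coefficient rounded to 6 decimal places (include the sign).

-0.169031  (= −√(1/35))

triangle: 3!·2!·3!/9! = 72/362880
(j±m)!: 2!·3!·2!·4!·1!·4! = 13824
prefactor² = (2J+1)·Δ·N² = 576/35
  k=1: −1/(1!·2!·2!·1!·0!·2!) = -1/8
  k=2: +1/(2!·1!·1!·0!·1!·3!) = 1/12
Σ = -1/24  ⇒  CG² = 576/35·(-1/24)² = 1/35
CG = −√(1/35) = -0.169031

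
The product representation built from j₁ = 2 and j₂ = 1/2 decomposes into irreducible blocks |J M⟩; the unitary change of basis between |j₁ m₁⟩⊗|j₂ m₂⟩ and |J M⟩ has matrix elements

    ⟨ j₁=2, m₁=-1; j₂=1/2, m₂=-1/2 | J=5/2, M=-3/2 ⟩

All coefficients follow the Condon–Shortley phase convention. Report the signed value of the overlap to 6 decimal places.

j₁+j₂−J=0  J+j₁−j₂=4  J−j₁+j₂=1  j₁+j₂+J+1=6
(j₁±m₁, j₂±m₂, J±M) = (1,3,0,1,1,4)
P² = 144/5
sum k=0..0:
  [0] +1/6 = 1/6
S = 1/6
C² = P²·S² = 4/5 ; C = +0.894427

+√(4/5) ≈ +0.894427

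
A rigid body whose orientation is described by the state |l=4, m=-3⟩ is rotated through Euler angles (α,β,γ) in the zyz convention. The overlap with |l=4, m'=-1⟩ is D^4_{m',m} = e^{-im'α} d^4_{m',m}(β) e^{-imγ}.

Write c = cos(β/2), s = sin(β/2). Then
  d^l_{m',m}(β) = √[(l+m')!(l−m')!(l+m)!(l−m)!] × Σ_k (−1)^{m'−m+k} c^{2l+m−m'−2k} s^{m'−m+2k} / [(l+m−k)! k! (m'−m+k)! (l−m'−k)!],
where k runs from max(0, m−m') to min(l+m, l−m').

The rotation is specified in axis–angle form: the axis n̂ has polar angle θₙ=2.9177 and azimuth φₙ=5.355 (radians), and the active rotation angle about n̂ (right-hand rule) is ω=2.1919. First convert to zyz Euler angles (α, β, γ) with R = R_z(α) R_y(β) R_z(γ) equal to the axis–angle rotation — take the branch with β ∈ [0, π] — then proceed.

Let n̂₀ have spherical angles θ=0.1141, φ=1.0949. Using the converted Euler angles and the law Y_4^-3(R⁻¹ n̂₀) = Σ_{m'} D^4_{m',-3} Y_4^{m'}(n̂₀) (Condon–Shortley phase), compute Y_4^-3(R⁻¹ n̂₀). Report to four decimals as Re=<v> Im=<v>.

Axis–angle → zyz. n̂ = (sinθₙcosφₙ, sinθₙsinφₙ, cosθₙ) = (+0.133058, -0.177740, -0.975041), ω = 2.1919.
R = I cosω + sinω [n̂]ₓ + (1−cosω) n̂n̂ᵀ gives
  R = [-0.553926, +0.755527, -0.349780; -0.830351, -0.531957, +0.165947; -0.060690, +0.382362, +0.922017]
β = atan2(√(R₁₃²+R₂₃²), R₃₃) = 0.397537; α = atan2(R₂₃, R₁₃) mod 2π = 2.698607; γ = atan2(R₃₂, −R₃₁) mod 2π = 1.413385
Need the full column D^4_{m',-3} for m'=−4..4 at α=2.6986, β=0.3975, γ=1.4134.
cos(β/2)=0.980310, sin(β/2)=0.197462
d^4_{-4,-3}: single k=1 term ⇒ +0.485931;  D = -0.379861+0.303043i
d^4_{-3,-3}: k∈[0..1] ⇒ +0.852922 -0.242242 = +0.610680;  D = +0.594543-0.139457i
d^4_{-2,-3}: k∈[0..1] ⇒ -0.642827 +0.078245 = -0.564582;  D = +0.551872+0.119122i
d^4_{-1,-3}: k∈[0..1] ⇒ +0.274676 -0.018574 = +0.256102;  D = +0.203011+0.156124i
d^4_{0,-3}: k∈[0..1] ⇒ -0.082478 +0.003346 = -0.079131;  D = +0.035995+0.070471i
d^4_{1,-3}: k∈[0..1] ⇒ +0.018574 -0.000452 = +0.018122;  D = +0.000530+0.018114i
d^4_{2,-3}: k∈[0..1] ⇒ -0.003175 +0.000043 = -0.003132;  D = -0.001259+0.002867i
d^4_{3,-3}: k∈[0..1] ⇒ +0.000399 -0.000002 = +0.000396;  D = -0.000300+0.000260i
d^4_{4,-3}: single k=0 term ⇒ -0.000032;  D = -0.000031+0.000009i
Y_4^{m'}(θ=0.1141,φ=1.0949) and Σ D·Y over m':
  (-0.3799+0.3030i)·(-0.0000+0.0001i)  (+0.5945-0.1395i)·(-0.0018+0.0003i)  (+0.5519+0.1191i)·(-0.0149-0.0209i)  (+0.2030+0.1561i)·(+0.0958-0.1859i)  (+0.0360+0.0705i)·(+0.7921+0.0000i)  (+0.0005+0.0181i)·(-0.0958-0.1859i)  (-0.0013+0.0029i)·(-0.0149+0.0209i)  (-0.0003+0.0003i)·(+0.0018+0.0003i)  (-0.0000+0.0000i)·(-0.0000-0.0001i)
Y_4^-3(R⁻¹ n̂) = +0.073498+0.018213i

Re=0.0735 Im=0.0182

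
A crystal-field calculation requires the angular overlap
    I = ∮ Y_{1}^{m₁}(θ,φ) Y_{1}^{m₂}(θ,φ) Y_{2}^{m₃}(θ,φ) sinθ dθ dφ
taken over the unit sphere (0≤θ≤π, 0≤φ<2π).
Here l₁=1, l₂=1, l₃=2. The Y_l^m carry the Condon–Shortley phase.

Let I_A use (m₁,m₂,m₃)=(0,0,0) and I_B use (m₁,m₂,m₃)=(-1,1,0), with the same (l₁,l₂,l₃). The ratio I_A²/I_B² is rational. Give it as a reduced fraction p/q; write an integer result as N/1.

Same 1,1,2: normalisation and zero-m 3j drop out of the ratio.
A: Δ: 0! 2! 2! / 5! → 1/30; sum: t=0:+1/1 = 1/1; 3j²(1 1 2; 0 0 0) = Δ·Π!·Σ² = 2/15  (sign +1)
B: Δ: 0! 2! 2! / 5! → 1/30; sum: t=0:+1/4 = 1/4; 3j²(1 1 2; -1 1 0) = Δ·Π!·Σ² = 1/30  (sign +1)
I_A²/I_B² = (2/15)/(1/30) = 4/1

4/1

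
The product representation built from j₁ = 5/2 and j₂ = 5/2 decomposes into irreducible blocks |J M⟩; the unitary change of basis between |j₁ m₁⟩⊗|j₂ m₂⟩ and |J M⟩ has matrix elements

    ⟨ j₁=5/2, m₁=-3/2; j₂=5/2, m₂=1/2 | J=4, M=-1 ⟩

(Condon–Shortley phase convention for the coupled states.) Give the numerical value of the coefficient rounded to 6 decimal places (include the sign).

−√(5/14) = -0.597614

j₁+j₂−J=1  J+j₁−j₂=4  J−j₁+j₂=4  j₁+j₂+J+1=10
(j₁±m₁, j₂±m₂, J±M) = (1,4,3,2,3,5)
P² = 10368/35
sum k=0..1:
  [0] +1/144 = 1/144
  [1] −1/24 = -1/24
S = -5/144
C² = P²·S² = 5/14 ; C = -0.597614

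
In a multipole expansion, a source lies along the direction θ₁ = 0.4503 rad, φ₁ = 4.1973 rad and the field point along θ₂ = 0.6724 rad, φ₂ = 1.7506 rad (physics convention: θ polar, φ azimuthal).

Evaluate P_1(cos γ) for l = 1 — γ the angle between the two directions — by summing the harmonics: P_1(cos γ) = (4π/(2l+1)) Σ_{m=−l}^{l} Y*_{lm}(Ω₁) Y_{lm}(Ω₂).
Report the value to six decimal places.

Addition theorem: P_1(cos γ) = (4π/3) Σ_m Y*_{lm}(Ω₁) Y_{lm}(Ω₂), m = −1…1:
  m=-1: (-0.074075-0.130861i) × (-0.038485-0.211727i) = -0.024856+0.020720i  (running Σ = -0.024856+0.020720i)
  m=0: (+0.439897-0.000000i) × (+0.382248+0.000000i) = +0.168150+0.000000i  (running Σ = +0.143294+0.020720i)
  m=1: (+0.074075-0.130861i) × (+0.038485-0.211727i) = -0.024856-0.020720i  (running Σ = +0.118438+0.000000i)
Total Σ_m = +0.118438+0.000000i. Multiply by 4.188790: +0.496111+0.000000i. P_1(cos γ) = 0.496111

0.496111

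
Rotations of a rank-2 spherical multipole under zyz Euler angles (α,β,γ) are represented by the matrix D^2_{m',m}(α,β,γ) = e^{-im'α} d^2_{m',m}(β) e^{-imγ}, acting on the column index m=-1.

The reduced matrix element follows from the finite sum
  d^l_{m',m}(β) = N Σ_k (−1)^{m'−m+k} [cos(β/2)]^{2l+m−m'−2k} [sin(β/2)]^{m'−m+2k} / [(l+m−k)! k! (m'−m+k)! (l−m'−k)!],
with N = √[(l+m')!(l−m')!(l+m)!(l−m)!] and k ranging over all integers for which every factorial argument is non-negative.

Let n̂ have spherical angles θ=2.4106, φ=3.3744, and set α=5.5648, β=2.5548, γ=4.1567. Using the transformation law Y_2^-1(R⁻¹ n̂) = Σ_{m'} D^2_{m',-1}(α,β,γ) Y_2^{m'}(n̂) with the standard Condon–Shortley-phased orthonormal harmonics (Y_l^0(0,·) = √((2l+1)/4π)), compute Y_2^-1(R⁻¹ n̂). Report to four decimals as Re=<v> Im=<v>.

Need the full column D^2_{m',-1} for m'=−2..2 at α=5.5648, β=2.5548, γ=4.1567.
cos(β/2)=0.289205, sin(β/2)=0.957267
d^2_{-2,-1}: single k=1 term ⇒ +0.046311;  D = -0.042254+0.018954i
d^2_{-1,-1}: k∈[0..1] ⇒ +0.006996 -0.229932 = -0.222936;  D = +0.213194+0.065184i
d^2_{0,-1}: k∈[0..1] ⇒ -0.056719 +0.621414 = +0.564695;  D = -0.297893-0.479730i
d^2_{1,-1}: k∈[0..1] ⇒ +0.229932 -0.839716 = -0.609784;  D = -0.098773+0.601732i
d^2_{2,-1}: single k=0 term ⇒ -0.507382;  D = -0.391409+0.322856i
Y_2^{m'}(θ=2.4106,φ=3.3744) and Σ D·Y over m':
  (-0.0423+0.0190i)·(+0.1538-0.0773i)  (+0.2132+0.0652i)·(+0.3736-0.0886i)  (-0.2979-0.4797i)·(+0.2091+0.0000i)  (-0.0988+0.6017i)·(-0.3736-0.0886i)  (-0.3914+0.3229i)·(+0.1538+0.0773i)
Y_2^-1(R⁻¹ n̂) = +0.023158-0.285311i

Re=0.0232 Im=-0.2853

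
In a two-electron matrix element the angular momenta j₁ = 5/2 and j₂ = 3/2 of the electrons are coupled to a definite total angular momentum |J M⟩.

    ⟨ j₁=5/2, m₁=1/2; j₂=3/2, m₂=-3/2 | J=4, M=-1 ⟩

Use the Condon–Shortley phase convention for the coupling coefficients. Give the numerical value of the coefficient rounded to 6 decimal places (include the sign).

+√(5/28) = +0.422577

j₁+j₂−J=0  J+j₁−j₂=5  J−j₁+j₂=3  j₁+j₂+J+1=9
(j₁±m₁, j₂±m₂, J±M) = (3,2,0,3,3,5)
P² = 6480/7
sum k=0..0:
  [0] +1/72 = 1/72
S = 1/72
C² = P²·S² = 5/28 ; C = +0.422577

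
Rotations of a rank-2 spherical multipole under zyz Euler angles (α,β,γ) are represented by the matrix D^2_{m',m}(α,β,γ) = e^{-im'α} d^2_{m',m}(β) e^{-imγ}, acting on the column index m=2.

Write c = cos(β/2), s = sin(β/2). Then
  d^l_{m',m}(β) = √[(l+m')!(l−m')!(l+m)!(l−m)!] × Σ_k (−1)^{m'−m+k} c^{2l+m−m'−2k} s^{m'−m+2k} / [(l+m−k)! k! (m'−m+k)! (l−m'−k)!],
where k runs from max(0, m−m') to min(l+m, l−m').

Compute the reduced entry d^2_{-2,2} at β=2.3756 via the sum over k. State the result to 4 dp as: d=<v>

d^2_{-2,2}(β=2.3756) via the finite sum:
c=cos(2.375600/2)=0.373701, s=sin(2.375600/2)=0.927549; N=√[1·24·24·1]=24.000000
k∈{4} keeps every argument non-negative
  k=4: (−1)^0·24.0000/(24)·0.3737^0·0.9275^4 = +0.740197
d^2_{-2,2}(2.3756) = +0.740197

d=0.7402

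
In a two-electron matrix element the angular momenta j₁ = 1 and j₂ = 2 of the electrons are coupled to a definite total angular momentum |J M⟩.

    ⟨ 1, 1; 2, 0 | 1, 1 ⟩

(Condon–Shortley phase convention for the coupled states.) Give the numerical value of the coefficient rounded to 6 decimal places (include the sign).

j₁+j₂−J=2  J+j₁−j₂=0  J−j₁+j₂=2  j₁+j₂+J+1=5
(j₁±m₁, j₂±m₂, J±M) = (2,0,2,2,2,0)
P² = 8/5
sum k=0..0:
  [0] +1/4 = 1/4
S = 1/4
C² = P²·S² = 1/10 ; C = +0.316228

+0.316228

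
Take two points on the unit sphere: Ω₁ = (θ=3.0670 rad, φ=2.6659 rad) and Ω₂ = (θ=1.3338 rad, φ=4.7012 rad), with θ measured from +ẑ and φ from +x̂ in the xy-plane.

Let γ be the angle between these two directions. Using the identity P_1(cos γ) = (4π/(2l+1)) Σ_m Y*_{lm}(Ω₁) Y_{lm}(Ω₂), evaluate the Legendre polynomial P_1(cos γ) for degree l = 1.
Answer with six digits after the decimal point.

-0.266583

Summing Y*_{l m}(θ₁,φ₁)·Y_{l m}(θ₂,φ₂) over m ∈ [−1, 1]; prefactor 4π/(2·1+1) = 4.188790:
  [-1]  conj(Y_{1,-1})(Ω₁) = -0.02289 + 0.01179j ; Y_{1,-1}(Ω₂) = -0.00376 + 0.33582j ; Δ = -0.00387 - 0.00773j
  [+0]  conj(Y_{1,0})(Ω₁) = -0.48724 + 0.00000j ; Y_{1,0}(Ω₂) = 0.11472 + 0.00000j ; Δ = -0.05589 + 0.00000j
  [+1]  conj(Y_{1,1})(Ω₁) = 0.02289 + 0.01179j ; Y_{1,1}(Ω₂) = 0.00376 + 0.33582j ; Δ = -0.00387 + 0.00773j
Total Σ_m = -0.06364 + 0.00000j. Multiply by 4.188790: -0.26658 + 0.00000j. P_1(cos γ) = -0.266583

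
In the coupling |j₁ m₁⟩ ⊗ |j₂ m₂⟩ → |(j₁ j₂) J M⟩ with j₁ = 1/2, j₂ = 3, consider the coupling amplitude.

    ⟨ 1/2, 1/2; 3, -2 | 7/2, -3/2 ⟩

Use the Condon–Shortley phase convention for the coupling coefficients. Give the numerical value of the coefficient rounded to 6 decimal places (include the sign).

√[8·0!1!6!/8! · 1!0!1!5!2!5!] = √(28800/7)
  +(−1)^0/∏(0,0,0,1,1,5)! = 1/120  (running 1/120)
⟨..|..⟩ = √(28800/7)·(1/120) = +0.534522

+0.534522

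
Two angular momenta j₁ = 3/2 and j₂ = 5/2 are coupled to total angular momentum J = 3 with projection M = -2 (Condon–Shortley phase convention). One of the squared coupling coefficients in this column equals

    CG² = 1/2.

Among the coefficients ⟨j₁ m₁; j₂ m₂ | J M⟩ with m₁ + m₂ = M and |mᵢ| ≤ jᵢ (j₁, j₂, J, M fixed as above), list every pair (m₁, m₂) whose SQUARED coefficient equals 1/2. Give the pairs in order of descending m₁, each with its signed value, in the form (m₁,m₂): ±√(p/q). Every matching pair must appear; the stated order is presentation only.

(-3/2,-1/2): −√(1/2)

Admissible pairs with m₁+m₂ = M = -2: (-3/2,-1/2), (-1/2,-3/2), (1/2,-5/2)
  (m₁,m₂)=(1/2,-5/2): CG² = 5/12, CG = +√(5/12)
  (m₁,m₂)=(-1/2,-3/2): CG² = 1/12, CG = +√(1/12)
  (m₁,m₂)=(-3/2,-1/2): CG² = 1/2, CG = −√(1/2)   ← matches the target
Pairs with CG² = 1/2: (-3/2,-1/2): −√(1/2)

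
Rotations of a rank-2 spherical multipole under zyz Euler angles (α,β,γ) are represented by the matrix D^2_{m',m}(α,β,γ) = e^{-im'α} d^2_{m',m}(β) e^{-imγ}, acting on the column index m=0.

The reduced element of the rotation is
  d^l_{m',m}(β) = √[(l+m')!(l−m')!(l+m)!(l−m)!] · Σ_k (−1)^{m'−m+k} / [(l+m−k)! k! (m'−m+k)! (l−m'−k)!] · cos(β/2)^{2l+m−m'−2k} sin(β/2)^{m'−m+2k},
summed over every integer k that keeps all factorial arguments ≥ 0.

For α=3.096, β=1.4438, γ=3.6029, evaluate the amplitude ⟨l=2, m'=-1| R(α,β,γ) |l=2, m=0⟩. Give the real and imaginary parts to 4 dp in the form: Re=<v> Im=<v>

First d^2_{-1,0}(β=1.4438), then the phase factors e^{-i(-1)α} and e^{-i(0)γ}:
Half-angle: c=0.750552, s=0.660812. N=√(1·6·2·2)=4.898979
The bounds max(0,m−m')=1 and min(l+m,l−m')=2 give 2 terms
  k=1: (−1)^0·4.8990/(2)·0.7506^3·0.6608^1 = +0.684376
  k=2: (−1)^1·4.8990/(2)·0.7506^1·0.6608^3 = -0.530505
d^2_{-1,0}(1.4438) = +0.684376 -0.530505 = +0.153871
Phases: e^{-i·(-1)·3.0960}=-0.998961+0.045577i, e^{-i·(0)·3.6029}=+1.000000+0.000000i ⇒ D=-0.153711+0.007013i

Re=-0.1537 Im=0.0070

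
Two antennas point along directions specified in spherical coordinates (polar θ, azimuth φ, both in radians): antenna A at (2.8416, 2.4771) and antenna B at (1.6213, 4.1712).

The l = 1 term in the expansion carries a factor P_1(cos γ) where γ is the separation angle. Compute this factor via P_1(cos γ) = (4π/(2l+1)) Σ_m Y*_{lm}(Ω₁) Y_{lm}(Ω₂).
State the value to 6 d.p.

0.011928

Term-by-term m-sum for l=1 (normalisation 4π/3 = 4.188790):
  m=-1: Y*=-0.080375+0.062960i  Y=-0.177756+0.295744i  product -0.004333-0.034962i
  m=+0: Y*=-0.466781-0.000000i  Y=-0.024666+0.000000i  product +0.011513+0.000000i
  m=+1: Y*=+0.080375+0.062960i  Y=+0.177756+0.295744i  product -0.004333+0.034962i
Accumulated sum +0.002848+0.000000i; after 4π/(2l+1) scaling, +0.011928+0.000000i ⇒ P_1 = 0.011928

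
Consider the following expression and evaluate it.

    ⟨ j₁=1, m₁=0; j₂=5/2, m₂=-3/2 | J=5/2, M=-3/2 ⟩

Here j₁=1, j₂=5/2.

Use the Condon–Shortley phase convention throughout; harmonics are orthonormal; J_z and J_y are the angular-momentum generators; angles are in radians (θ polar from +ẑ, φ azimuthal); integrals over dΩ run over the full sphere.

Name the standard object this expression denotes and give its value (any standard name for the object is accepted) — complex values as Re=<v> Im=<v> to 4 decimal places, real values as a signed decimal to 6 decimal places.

This is a Clebsch–Gordan (vector-coupling) coefficient.
j₁+j₂−J=1  J+j₁−j₂=1  J−j₁+j₂=4  j₁+j₂+J+1=7
(j₁±m₁, j₂±m₂, J±M) = (1,1,1,4,1,4)
P² = 576/35
sum k=0..1:
  [0] +1/6 = 1/6
  [1] −1/24 = -1/24
S = 1/8
C² = P²·S² = 9/35 ; C = +0.507093

Clebsch–Gordan coefficient, +√(9/35) ≈ +0.507093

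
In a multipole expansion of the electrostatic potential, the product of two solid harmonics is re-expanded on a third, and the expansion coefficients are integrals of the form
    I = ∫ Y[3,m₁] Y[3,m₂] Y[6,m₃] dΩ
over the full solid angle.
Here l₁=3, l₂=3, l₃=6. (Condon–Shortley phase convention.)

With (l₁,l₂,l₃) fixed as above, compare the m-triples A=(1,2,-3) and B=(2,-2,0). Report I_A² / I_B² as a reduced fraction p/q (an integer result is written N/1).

21/2

l's match ⇒ only the (l;m) 3-j factors differ between A and B.
A: triangle coeff Δ(3,3,6) = 1/12012; Σ_t [0,0]: t=0:+1/5760 = 1/5760; (3j)²=9/286 [(3 3 6; 1 2 -3)], sign=-1
B: triangle coeff Δ(3,3,6) = 1/12012; Σ_t [0,0]: t=0:+1/14400 = 1/14400; (3j)²=3/1001 [(3 3 6; 2 -2 0)], sign=+1
I_A²/I_B² = (9/286)/(3/1001) = 21/2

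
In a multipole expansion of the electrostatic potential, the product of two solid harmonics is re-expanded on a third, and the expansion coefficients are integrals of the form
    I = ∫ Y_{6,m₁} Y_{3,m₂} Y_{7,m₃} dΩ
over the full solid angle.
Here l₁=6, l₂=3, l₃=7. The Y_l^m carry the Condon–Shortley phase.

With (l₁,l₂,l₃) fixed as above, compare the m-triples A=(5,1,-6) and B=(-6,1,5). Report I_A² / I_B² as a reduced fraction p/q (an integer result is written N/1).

13/216

Same 6,3,7: normalisation and zero-m 3j drop out of the ratio.
A: Δ: 2! 10! 4! / 17! → 1/2042040; sum: t=0:+1/17418240 t=1:−1/21772800 = 1/87091200; 3j²(6 3 7; 5 1 -6) = Δ·Π!·Σ² = 11/14280  (sign -1)
B: Δ: 2! 10! 4! / 17! → 1/2042040; sum: t=2:+1/29030400 = 1/29030400; 3j²(6 3 7; -6 1 5) = Δ·Π!·Σ² = 99/7735  (sign +1)
I_A²/I_B² = (11/14280)/(99/7735) = 13/216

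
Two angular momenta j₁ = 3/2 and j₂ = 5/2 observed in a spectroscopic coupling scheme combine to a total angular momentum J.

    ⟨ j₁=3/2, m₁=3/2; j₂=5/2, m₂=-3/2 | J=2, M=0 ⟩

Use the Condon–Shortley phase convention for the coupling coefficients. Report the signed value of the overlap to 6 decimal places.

+√(3/7) = +0.654654

triangle: 2!×1!×3!/7! = 12/5040
(j±m)!: 3!×0!×1!×4!×2!×2! = 576
prefactor² = (2J+1)×Δ×N² = 48/7
  k=0: +1/(0!×2!×0!×1!×1!×2!) = 1/4
Σ = 1/4  ⇒  CG² = 48/7×(1/4)² = 3/7
CG = +√(3/7) = +0.654654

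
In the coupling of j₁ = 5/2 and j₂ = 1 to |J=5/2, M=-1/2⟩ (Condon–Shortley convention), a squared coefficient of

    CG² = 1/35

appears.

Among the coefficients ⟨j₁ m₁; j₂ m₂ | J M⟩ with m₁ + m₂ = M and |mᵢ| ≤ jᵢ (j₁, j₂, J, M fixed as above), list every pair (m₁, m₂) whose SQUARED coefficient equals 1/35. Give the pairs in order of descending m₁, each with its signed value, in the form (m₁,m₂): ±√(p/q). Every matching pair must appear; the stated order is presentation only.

(-1/2,0): −√(1/35)

Admissible pairs with m₁+m₂ = M = -1/2: (-3/2,1), (-1/2,0), (1/2,-1)
  (m₁,m₂)=(1/2,-1): CG² = 18/35, CG = +√(18/35)
  (m₁,m₂)=(-1/2,0): CG² = 1/35, CG = −√(1/35)   ← matches the target
  (m₁,m₂)=(-3/2,1): CG² = 16/35, CG = −√(16/35)
Pairs with CG² = 1/35: (-1/2,0): −√(1/35)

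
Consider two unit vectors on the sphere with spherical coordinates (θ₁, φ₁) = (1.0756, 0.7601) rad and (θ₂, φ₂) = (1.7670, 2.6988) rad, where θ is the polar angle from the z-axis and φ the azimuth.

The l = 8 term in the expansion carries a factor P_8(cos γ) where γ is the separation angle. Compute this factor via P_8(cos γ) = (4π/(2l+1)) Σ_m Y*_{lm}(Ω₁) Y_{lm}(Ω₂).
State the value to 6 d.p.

-0.264235

Term-by-term m-sum for l=8 (normalisation 4π/17 = 0.739198):
  [-8]  conj(Y_{8,-8})(Ω₁) = (0.181377, -0.037218) ; Y_{8,-8}(Ω₂) = (-0.406454, -0.172205) ; Δ = (-0.080131, -0.016107)
  [-7]  conj(Y_{8,-7})(Ω₁) = (0.228592, -0.328244) ; Y_{8,-7}(Ω₂) = (-0.350645, 0.014751) ; Δ = (-0.075313, 0.118469)
  [-6]  conj(Y_{8,-6})(Ω₁) = (-0.063048, -0.412171) ; Y_{8,-6}(Ω₂) = (0.127471, -0.067148) ; Δ = (-0.035713, -0.048306)
  [-5]  conj(Y_{8,-5})(Ω₁) = (-0.062400, -0.048320) ; Y_{8,-5}(Ω₂) = (0.209688, -0.279779) ; Δ = (-0.026603, 0.007326)
  [-4]  conj(Y_{8,-4})(Ω₁) = (0.314011, -0.031885) ; Y_{8,-4}(Ω₂) = (-0.006590, 0.032450) ; Δ = (-0.001035, 0.010400)
  [-3]  conj(Y_{8,-3})(Ω₁) = (0.162555, -0.189311) ; Y_{8,-3}(Ω₂) = (0.079767, 0.322574) ; Δ = (0.074033, 0.037335)
  [-2]  conj(Y_{8,-2})(Ω₁) = (0.010186, 0.201150) ; Y_{8,-2}(Ω₂) = (0.010889, 0.013323) ; Δ = (-0.002569, 0.002326)
  [-1]  conj(Y_{8,-1})(Ω₁) = (0.213296, 0.202768) ; Y_{8,-1}(Ω₂) = (-0.290062, -0.137546) ; Δ = (-0.033979, -0.088153)
  [+0]  conj(Y_{8,0})(Ω₁) = (-0.161127, -0.000000) ; Y_{8,0}(Ω₂) = (-0.032006, 0.000000) ; Δ = (0.005157, 0.000000)
  [+1]  conj(Y_{8,1})(Ω₁) = (-0.213296, 0.202768) ; Y_{8,1}(Ω₂) = (0.290062, -0.137546) ; Δ = (-0.033979, 0.088153)
  [+2]  conj(Y_{8,2})(Ω₁) = (0.010186, -0.201150) ; Y_{8,2}(Ω₂) = (0.010889, -0.013323) ; Δ = (-0.002569, -0.002326)
  [+3]  conj(Y_{8,3})(Ω₁) = (-0.162555, -0.189311) ; Y_{8,3}(Ω₂) = (-0.079767, 0.322574) ; Δ = (0.074033, -0.037335)
  [+4]  conj(Y_{8,4})(Ω₁) = (0.314011, 0.031885) ; Y_{8,4}(Ω₂) = (-0.006590, -0.032450) ; Δ = (-0.001035, -0.010400)
  [+5]  conj(Y_{8,5})(Ω₁) = (0.062400, -0.048320) ; Y_{8,5}(Ω₂) = (-0.209688, -0.279779) ; Δ = (-0.026603, -0.007326)
  [+6]  conj(Y_{8,6})(Ω₁) = (-0.063048, 0.412171) ; Y_{8,6}(Ω₂) = (0.127471, 0.067148) ; Δ = (-0.035713, 0.048306)
  [+7]  conj(Y_{8,7})(Ω₁) = (-0.228592, -0.328244) ; Y_{8,7}(Ω₂) = (0.350645, 0.014751) ; Δ = (-0.075313, -0.118469)
  [+8]  conj(Y_{8,8})(Ω₁) = (0.181377, 0.037218) ; Y_{8,8}(Ω₂) = (-0.406454, 0.172205) ; Δ = (-0.080131, 0.016107)
Accumulated sum (-0.357462, 0.000000); after 4π/(2l+1) scaling, (-0.264235, 0.000000) ⇒ P_8 = -0.264235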